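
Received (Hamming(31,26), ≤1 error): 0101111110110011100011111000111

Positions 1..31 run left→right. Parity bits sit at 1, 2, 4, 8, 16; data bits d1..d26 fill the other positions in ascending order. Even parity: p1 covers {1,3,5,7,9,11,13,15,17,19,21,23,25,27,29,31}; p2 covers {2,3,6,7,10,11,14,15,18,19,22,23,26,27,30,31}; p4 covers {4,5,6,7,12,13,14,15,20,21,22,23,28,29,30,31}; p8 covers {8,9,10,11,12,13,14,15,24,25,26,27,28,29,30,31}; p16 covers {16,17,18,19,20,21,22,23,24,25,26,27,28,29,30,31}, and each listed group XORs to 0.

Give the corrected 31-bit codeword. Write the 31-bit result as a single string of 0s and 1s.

0111111110110011100011111000111

s1 (pos 1,3,5,7,9,11,13,15,17,19,21,23,25,27,29,31): 0⊕0⊕1⊕1⊕1⊕1⊕0⊕1⊕1⊕0⊕1⊕1⊕1⊕0⊕1⊕1 = 1
s2 (pos 2,3,6,7,10,11,14,15,18,19,22,23,26,27,30,31): 1⊕0⊕1⊕1⊕0⊕1⊕0⊕1⊕0⊕0⊕1⊕1⊕0⊕0⊕1⊕1 = 1
s4 (pos 4,5,6,7,12,13,14,15,20,21,22,23,28,29,30,31): 1⊕1⊕1⊕1⊕1⊕0⊕0⊕1⊕0⊕1⊕1⊕1⊕0⊕1⊕1⊕1 = 0
s8 (pos 8,9,10,11,12,13,14,15,24,25,26,27,28,29,30,31): 1⊕1⊕0⊕1⊕1⊕0⊕0⊕1⊕1⊕1⊕0⊕0⊕0⊕1⊕1⊕1 = 0
s16 (pos 16,17,18,19,20,21,22,23,24,25,26,27,28,29,30,31): 1⊕1⊕0⊕0⊕0⊕1⊕1⊕1⊕1⊕1⊕0⊕0⊕0⊕1⊕1⊕1 = 0
Syndrome s16…s1 = 00011 → error at position 3.
Flip position 3: 0101111110110011100011111000111 → 0111111110110011100011111000111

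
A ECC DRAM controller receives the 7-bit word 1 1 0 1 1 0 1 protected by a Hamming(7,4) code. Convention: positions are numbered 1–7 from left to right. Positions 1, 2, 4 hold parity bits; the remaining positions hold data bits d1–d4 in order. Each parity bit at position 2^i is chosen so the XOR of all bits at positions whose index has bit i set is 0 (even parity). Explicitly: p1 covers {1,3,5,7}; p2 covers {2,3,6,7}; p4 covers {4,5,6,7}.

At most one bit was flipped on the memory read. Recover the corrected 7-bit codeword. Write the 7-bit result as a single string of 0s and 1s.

1101001

s1 (pos 1,3,5,7): 1⊕0⊕1⊕1 = 1
s2 (pos 2,3,6,7): 1⊕0⊕0⊕1 = 0
s4 (pos 4,5,6,7): 1⊕1⊕0⊕1 = 1
Syndrome s4…s1 = 101 → error at position 5.
Flip position 5: 1101101 → 1101001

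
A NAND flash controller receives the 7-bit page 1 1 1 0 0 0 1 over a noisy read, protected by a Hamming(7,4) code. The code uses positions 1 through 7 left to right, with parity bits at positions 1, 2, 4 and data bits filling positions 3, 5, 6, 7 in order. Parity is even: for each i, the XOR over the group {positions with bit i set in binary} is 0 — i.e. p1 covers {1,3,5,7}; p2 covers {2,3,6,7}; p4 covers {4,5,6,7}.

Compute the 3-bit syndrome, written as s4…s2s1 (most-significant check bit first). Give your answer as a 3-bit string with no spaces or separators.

s1 (pos 1,3,5,7): 1⊕1⊕0⊕1 = 1
s2 (pos 2,3,6,7): 1⊕1⊕0⊕1 = 1
s4 (pos 4,5,6,7): 0⊕0⊕0⊕1 = 1
Syndrome s4…s1 = 111 → error at position 7.

111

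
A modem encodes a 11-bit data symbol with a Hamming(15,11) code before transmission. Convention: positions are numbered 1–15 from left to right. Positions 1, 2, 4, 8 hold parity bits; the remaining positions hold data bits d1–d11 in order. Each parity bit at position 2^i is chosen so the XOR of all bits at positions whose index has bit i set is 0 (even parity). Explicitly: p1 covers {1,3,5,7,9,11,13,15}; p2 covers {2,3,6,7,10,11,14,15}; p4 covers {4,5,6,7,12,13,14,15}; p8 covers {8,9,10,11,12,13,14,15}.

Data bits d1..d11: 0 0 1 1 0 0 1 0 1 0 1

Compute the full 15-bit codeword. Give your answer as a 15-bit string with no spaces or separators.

000001110010101

Place data at non-parity positions: p1 p2 0 p4 0 1 1 p8 0 0 1 0 1 0 1
p1 (pos 1,3,5,7,9,11,13,15): XOR of data positions = 0⊕0⊕1⊕0⊕1⊕1⊕1 = 0
p2 (pos 2,3,6,7,10,11,14,15): XOR of data positions = 0⊕1⊕1⊕0⊕1⊕0⊕1 = 0
p4 (pos 4,5,6,7,12,13,14,15): XOR of data positions = 0⊕1⊕1⊕0⊕1⊕0⊕1 = 0
p8 (pos 8,9,10,11,12,13,14,15): XOR of data positions = 0⊕0⊕1⊕0⊕1⊕0⊕1 = 1
Codeword: 000001110010101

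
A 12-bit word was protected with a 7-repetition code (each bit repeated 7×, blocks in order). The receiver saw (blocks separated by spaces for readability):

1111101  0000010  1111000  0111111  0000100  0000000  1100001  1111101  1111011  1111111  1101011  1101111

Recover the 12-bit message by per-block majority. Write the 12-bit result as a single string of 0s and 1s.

101100011111

Block 1 (1111101): 6 ones → 1
Block 2 (0000010): 1 one → 0
Block 3 (1111000): 4 ones → 1
Block 4 (0111111): 6 ones → 1
Block 5 (0000100): 1 one → 0
Block 6 (0000000): 0 ones → 0
Block 7 (1100001): 3 ones → 0
Block 8 (1111101): 6 ones → 1
Block 9 (1111011): 6 ones → 1
Block 10 (1111111): 7 ones → 1
Block 11 (1101011): 5 ones → 1
Block 12 (1101111): 6 ones → 1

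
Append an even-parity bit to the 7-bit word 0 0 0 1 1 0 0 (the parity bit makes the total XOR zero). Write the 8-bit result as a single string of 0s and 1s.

XOR of the 7 data bits: 0⊕0⊕0⊕1⊕1⊕0⊕0 = 0
Parity bit = 0 (so all 8 bits XOR to 0).

00011000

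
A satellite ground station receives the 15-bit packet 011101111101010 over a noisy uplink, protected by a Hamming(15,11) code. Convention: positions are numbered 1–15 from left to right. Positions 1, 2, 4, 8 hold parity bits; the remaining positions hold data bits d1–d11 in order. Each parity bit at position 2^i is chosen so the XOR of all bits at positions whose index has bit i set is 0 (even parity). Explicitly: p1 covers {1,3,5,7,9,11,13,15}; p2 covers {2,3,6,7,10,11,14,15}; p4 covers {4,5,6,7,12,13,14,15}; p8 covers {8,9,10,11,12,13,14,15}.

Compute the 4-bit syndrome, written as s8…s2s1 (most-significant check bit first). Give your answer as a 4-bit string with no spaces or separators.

s1 (pos 1,3,5,7,9,11,13,15): 0⊕1⊕0⊕1⊕1⊕0⊕0⊕0 = 1
s2 (pos 2,3,6,7,10,11,14,15): 1⊕1⊕1⊕1⊕1⊕0⊕1⊕0 = 0
s4 (pos 4,5,6,7,12,13,14,15): 1⊕0⊕1⊕1⊕1⊕0⊕1⊕0 = 1
s8 (pos 8,9,10,11,12,13,14,15): 1⊕1⊕1⊕0⊕1⊕0⊕1⊕0 = 1
Syndrome s8…s1 = 1101 → error at position 13.

1101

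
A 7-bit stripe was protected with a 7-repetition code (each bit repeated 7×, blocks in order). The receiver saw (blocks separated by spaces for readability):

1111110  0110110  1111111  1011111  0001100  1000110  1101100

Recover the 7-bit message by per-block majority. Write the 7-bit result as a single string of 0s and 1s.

1111001

Block 1 (1111110): 6 ones → 1
Block 2 (0110110): 4 ones → 1
Block 3 (1111111): 7 ones → 1
Block 4 (1011111): 6 ones → 1
Block 5 (0001100): 2 ones → 0
Block 6 (1000110): 3 ones → 0
Block 7 (1101100): 4 ones → 1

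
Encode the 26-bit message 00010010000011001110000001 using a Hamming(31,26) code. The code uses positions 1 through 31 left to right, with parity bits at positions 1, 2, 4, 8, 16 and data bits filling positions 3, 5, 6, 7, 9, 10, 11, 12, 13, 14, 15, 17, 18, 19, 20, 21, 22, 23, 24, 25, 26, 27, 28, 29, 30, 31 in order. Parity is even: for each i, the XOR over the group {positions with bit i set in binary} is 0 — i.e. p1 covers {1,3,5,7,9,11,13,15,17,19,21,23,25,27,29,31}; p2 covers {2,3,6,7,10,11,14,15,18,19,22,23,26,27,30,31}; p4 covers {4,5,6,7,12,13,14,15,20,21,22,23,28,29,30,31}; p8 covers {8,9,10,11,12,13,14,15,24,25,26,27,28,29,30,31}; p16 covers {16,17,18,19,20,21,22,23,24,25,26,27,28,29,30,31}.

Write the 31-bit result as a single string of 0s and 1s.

Place data at non-parity positions: p1 p2 0 p4 0 0 1 p8 0 0 1 0 0 0 0 p16 0 1 1 0 0 1 1 1 0 0 0 0 0 0 1
p1 (pos 1,3,5,7,9,11,13,15,17,19,21,23,25,27,29,31): XOR of data positions = 0⊕0⊕1⊕0⊕1⊕0⊕0⊕0⊕1⊕0⊕1⊕0⊕0⊕0⊕1 = 1
p2 (pos 2,3,6,7,10,11,14,15,18,19,22,23,26,27,30,31): XOR of data positions = 0⊕0⊕1⊕0⊕1⊕0⊕0⊕1⊕1⊕1⊕1⊕0⊕0⊕0⊕1 = 1
p4 (pos 4,5,6,7,12,13,14,15,20,21,22,23,28,29,30,31): XOR of data positions = 0⊕0⊕1⊕0⊕0⊕0⊕0⊕0⊕0⊕1⊕1⊕0⊕0⊕0⊕1 = 0
p8 (pos 8,9,10,11,12,13,14,15,24,25,26,27,28,29,30,31): XOR of data positions = 0⊕0⊕1⊕0⊕0⊕0⊕0⊕1⊕0⊕0⊕0⊕0⊕0⊕0⊕1 = 1
p16 (pos 16,17,18,19,20,21,22,23,24,25,26,27,28,29,30,31): XOR of data positions = 0⊕1⊕1⊕0⊕0⊕1⊕1⊕1⊕0⊕0⊕0⊕0⊕0⊕0⊕1 = 0
Codeword: 1100001100100000011001110000001

1100001100100000011001110000001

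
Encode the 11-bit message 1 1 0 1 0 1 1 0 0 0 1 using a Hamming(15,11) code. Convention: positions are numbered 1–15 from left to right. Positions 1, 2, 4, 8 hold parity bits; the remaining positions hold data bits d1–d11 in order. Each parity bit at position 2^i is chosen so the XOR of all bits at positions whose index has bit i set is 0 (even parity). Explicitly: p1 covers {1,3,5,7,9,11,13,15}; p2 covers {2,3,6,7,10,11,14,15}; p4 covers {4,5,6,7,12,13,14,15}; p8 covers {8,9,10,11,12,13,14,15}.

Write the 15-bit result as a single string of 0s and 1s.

111110110110001

Place data at non-parity positions: p1 p2 1 p4 1 0 1 p8 0 1 1 0 0 0 1
p1 (pos 1,3,5,7,9,11,13,15): XOR of data positions = 1⊕1⊕1⊕0⊕1⊕0⊕1 = 1
p2 (pos 2,3,6,7,10,11,14,15): XOR of data positions = 1⊕0⊕1⊕1⊕1⊕0⊕1 = 1
p4 (pos 4,5,6,7,12,13,14,15): XOR of data positions = 1⊕0⊕1⊕0⊕0⊕0⊕1 = 1
p8 (pos 8,9,10,11,12,13,14,15): XOR of data positions = 0⊕1⊕1⊕0⊕0⊕0⊕1 = 1
Codeword: 111110110110001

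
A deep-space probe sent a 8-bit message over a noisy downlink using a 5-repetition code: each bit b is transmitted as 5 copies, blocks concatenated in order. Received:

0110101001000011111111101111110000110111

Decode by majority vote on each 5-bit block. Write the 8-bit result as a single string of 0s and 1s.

10011101

Block 1 (01101): 3 ones → 1
Block 2 (01001): 2 ones → 0
Block 3 (00001): 1 one → 0
Block 4 (11111): 5 ones → 1
Block 5 (11101): 4 ones → 1
Block 6 (11111): 5 ones → 1
Block 7 (00001): 1 one → 0
Block 8 (10111): 4 ones → 1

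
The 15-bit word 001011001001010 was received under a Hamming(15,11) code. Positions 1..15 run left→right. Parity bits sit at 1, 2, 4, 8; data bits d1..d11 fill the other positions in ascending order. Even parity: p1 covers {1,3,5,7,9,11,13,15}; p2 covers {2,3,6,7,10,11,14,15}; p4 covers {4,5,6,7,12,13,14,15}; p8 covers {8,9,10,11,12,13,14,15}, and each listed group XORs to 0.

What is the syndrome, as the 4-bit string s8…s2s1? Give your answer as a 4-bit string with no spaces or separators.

s1 (pos 1,3,5,7,9,11,13,15): 0⊕1⊕1⊕0⊕1⊕0⊕0⊕0 = 1
s2 (pos 2,3,6,7,10,11,14,15): 0⊕1⊕1⊕0⊕0⊕0⊕1⊕0 = 1
s4 (pos 4,5,6,7,12,13,14,15): 0⊕1⊕1⊕0⊕1⊕0⊕1⊕0 = 0
s8 (pos 8,9,10,11,12,13,14,15): 0⊕1⊕0⊕0⊕1⊕0⊕1⊕0 = 1
Syndrome s8…s1 = 1011 → error at position 11.

1011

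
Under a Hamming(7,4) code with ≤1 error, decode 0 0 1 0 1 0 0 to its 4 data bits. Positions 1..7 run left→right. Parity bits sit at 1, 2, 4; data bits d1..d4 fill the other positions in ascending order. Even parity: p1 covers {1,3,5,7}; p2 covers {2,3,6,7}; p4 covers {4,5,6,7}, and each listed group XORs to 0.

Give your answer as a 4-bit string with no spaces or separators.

s1 (pos 1,3,5,7): 0⊕1⊕1⊕0 = 0
s2 (pos 2,3,6,7): 0⊕1⊕0⊕0 = 1
s4 (pos 4,5,6,7): 0⊕1⊕0⊕0 = 1
Syndrome s4…s1 = 110 → error at position 6.
Flip position 6: 0010100 → 0010110
Read data bits from positions 3,5,6,7: 1110

1110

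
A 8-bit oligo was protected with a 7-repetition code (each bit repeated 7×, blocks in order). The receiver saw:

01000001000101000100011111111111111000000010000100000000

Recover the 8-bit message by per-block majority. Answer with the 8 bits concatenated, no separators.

Block 1 (0100000): 1 one → 0
Block 2 (1000101): 3 ones → 0
Block 3 (0001000): 1 one → 0
Block 4 (1111111): 7 ones → 1
Block 5 (1111111): 7 ones → 1
Block 6 (0000000): 0 ones → 0
Block 7 (1000010): 2 ones → 0
Block 8 (0000000): 0 ones → 0

00011000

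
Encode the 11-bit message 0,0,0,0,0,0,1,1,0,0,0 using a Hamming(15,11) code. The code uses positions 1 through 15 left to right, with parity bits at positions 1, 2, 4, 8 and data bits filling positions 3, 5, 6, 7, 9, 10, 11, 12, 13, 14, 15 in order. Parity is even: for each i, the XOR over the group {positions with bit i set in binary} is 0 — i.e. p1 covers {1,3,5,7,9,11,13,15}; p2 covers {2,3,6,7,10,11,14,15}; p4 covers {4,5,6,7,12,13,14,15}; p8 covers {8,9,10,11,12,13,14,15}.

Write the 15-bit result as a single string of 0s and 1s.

110100000011000

Place data at non-parity positions: p1 p2 0 p4 0 0 0 p8 0 0 1 1 0 0 0
p1 (pos 1,3,5,7,9,11,13,15): XOR of data positions = 0⊕0⊕0⊕0⊕1⊕0⊕0 = 1
p2 (pos 2,3,6,7,10,11,14,15): XOR of data positions = 0⊕0⊕0⊕0⊕1⊕0⊕0 = 1
p4 (pos 4,5,6,7,12,13,14,15): XOR of data positions = 0⊕0⊕0⊕1⊕0⊕0⊕0 = 1
p8 (pos 8,9,10,11,12,13,14,15): XOR of data positions = 0⊕0⊕1⊕1⊕0⊕0⊕0 = 0
Codeword: 110100000011000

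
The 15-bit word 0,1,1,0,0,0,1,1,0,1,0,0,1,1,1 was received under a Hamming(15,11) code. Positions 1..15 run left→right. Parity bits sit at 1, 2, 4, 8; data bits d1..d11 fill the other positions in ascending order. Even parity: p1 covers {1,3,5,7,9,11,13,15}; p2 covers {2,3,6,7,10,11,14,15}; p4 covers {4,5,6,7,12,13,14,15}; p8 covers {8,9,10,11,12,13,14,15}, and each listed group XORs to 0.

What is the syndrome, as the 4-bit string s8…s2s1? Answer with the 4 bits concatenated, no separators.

1000

s1 (pos 1,3,5,7,9,11,13,15): 0⊕1⊕0⊕1⊕0⊕0⊕1⊕1 = 0
s2 (pos 2,3,6,7,10,11,14,15): 1⊕1⊕0⊕1⊕1⊕0⊕1⊕1 = 0
s4 (pos 4,5,6,7,12,13,14,15): 0⊕0⊕0⊕1⊕0⊕1⊕1⊕1 = 0
s8 (pos 8,9,10,11,12,13,14,15): 1⊕0⊕1⊕0⊕0⊕1⊕1⊕1 = 1
Syndrome s8…s1 = 1000 → error at position 8.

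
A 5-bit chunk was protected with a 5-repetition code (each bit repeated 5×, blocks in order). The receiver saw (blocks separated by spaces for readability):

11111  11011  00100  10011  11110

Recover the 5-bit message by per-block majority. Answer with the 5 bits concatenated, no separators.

11011

Block 1 (11111): 5 ones → 1
Block 2 (11011): 4 ones → 1
Block 3 (00100): 1 one → 0
Block 4 (10011): 3 ones → 1
Block 5 (11110): 4 ones → 1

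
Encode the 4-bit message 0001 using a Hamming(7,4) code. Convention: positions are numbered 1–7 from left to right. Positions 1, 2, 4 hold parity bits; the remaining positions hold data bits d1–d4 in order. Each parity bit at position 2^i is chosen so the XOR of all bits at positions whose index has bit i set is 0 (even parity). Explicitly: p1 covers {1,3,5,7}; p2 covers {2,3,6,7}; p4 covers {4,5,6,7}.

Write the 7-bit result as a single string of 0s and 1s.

1101001

Place data at non-parity positions: p1 p2 0 p4 0 0 1
p1 (pos 1,3,5,7): XOR of data positions = 0⊕0⊕1 = 1
p2 (pos 2,3,6,7): XOR of data positions = 0⊕0⊕1 = 1
p4 (pos 4,5,6,7): XOR of data positions = 0⊕0⊕1 = 1
Codeword: 1101001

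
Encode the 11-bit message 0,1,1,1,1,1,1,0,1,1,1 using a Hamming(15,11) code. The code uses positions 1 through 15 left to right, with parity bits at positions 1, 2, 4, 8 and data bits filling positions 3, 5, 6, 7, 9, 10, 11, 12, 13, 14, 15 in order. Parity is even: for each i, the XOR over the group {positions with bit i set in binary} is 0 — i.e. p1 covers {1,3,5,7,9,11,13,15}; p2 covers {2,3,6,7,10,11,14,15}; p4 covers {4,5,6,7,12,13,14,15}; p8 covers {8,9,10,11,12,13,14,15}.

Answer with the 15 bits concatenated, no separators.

Place data at non-parity positions: p1 p2 0 p4 1 1 1 p8 1 1 1 0 1 1 1
p1 (pos 1,3,5,7,9,11,13,15): XOR of data positions = 0⊕1⊕1⊕1⊕1⊕1⊕1 = 0
p2 (pos 2,3,6,7,10,11,14,15): XOR of data positions = 0⊕1⊕1⊕1⊕1⊕1⊕1 = 0
p4 (pos 4,5,6,7,12,13,14,15): XOR of data positions = 1⊕1⊕1⊕0⊕1⊕1⊕1 = 0
p8 (pos 8,9,10,11,12,13,14,15): XOR of data positions = 1⊕1⊕1⊕0⊕1⊕1⊕1 = 0
Codeword: 000011101110111

000011101110111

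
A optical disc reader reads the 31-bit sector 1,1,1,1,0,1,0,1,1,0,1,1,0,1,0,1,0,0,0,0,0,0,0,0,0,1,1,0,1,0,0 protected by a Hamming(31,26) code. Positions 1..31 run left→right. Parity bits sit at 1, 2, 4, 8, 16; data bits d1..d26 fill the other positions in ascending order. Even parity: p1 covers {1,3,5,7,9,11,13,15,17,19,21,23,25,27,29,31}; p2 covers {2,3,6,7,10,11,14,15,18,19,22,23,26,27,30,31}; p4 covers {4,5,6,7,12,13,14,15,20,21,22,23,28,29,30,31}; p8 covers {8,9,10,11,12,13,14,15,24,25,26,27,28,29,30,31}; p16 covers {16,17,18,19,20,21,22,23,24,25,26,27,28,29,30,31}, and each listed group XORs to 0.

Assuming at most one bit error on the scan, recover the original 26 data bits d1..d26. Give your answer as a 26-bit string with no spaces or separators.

s1 (pos 1,3,5,7,9,11,13,15,17,19,21,23,25,27,29,31): 1⊕1⊕0⊕0⊕1⊕1⊕0⊕0⊕0⊕0⊕0⊕0⊕0⊕1⊕1⊕0 = 0
s2 (pos 2,3,6,7,10,11,14,15,18,19,22,23,26,27,30,31): 1⊕1⊕1⊕0⊕0⊕1⊕1⊕0⊕0⊕0⊕0⊕0⊕1⊕1⊕0⊕0 = 1
s4 (pos 4,5,6,7,12,13,14,15,20,21,22,23,28,29,30,31): 1⊕0⊕1⊕0⊕1⊕0⊕1⊕0⊕0⊕0⊕0⊕0⊕0⊕1⊕0⊕0 = 1
s8 (pos 8,9,10,11,12,13,14,15,24,25,26,27,28,29,30,31): 1⊕1⊕0⊕1⊕1⊕0⊕1⊕0⊕0⊕0⊕1⊕1⊕0⊕1⊕0⊕0 = 0
s16 (pos 16,17,18,19,20,21,22,23,24,25,26,27,28,29,30,31): 1⊕0⊕0⊕0⊕0⊕0⊕0⊕0⊕0⊕0⊕1⊕1⊕0⊕1⊕0⊕0 = 0
Syndrome s16…s1 = 00110 → error at position 6.
Flip position 6: 1111010110110101000000000110100 → 1111000110110101000000000110100
Read data bits from positions 3,5,6,7,9,10,11,12,13,14,15,17,18,19,20,21,22,23,24,25,26,27,28,29,30,31: 10001011010000000000110100

10001011010000000000110100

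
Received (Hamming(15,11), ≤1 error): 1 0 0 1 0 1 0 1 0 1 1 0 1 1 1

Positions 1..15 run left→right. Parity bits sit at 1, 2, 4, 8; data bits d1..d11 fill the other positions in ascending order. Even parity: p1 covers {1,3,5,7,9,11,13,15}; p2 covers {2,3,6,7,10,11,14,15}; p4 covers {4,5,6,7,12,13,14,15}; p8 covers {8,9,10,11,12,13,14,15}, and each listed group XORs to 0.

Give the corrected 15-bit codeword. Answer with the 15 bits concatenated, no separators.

100100010110111

s1 (pos 1,3,5,7,9,11,13,15): 1⊕0⊕0⊕0⊕0⊕1⊕1⊕1 = 0
s2 (pos 2,3,6,7,10,11,14,15): 0⊕0⊕1⊕0⊕1⊕1⊕1⊕1 = 1
s4 (pos 4,5,6,7,12,13,14,15): 1⊕0⊕1⊕0⊕0⊕1⊕1⊕1 = 1
s8 (pos 8,9,10,11,12,13,14,15): 1⊕0⊕1⊕1⊕0⊕1⊕1⊕1 = 0
Syndrome s8…s1 = 0110 → error at position 6.
Flip position 6: 100101010110111 → 100100010110111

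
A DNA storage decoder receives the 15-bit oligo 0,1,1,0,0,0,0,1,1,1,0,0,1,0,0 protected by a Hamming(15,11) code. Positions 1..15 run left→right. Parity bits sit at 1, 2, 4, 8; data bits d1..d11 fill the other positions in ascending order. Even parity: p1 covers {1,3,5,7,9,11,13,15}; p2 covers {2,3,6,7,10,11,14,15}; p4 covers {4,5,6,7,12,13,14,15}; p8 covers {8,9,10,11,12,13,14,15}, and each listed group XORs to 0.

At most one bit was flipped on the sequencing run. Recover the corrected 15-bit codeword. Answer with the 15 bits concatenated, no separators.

011000111100100

s1 (pos 1,3,5,7,9,11,13,15): 0⊕1⊕0⊕0⊕1⊕0⊕1⊕0 = 1
s2 (pos 2,3,6,7,10,11,14,15): 1⊕1⊕0⊕0⊕1⊕0⊕0⊕0 = 1
s4 (pos 4,5,6,7,12,13,14,15): 0⊕0⊕0⊕0⊕0⊕1⊕0⊕0 = 1
s8 (pos 8,9,10,11,12,13,14,15): 1⊕1⊕1⊕0⊕0⊕1⊕0⊕0 = 0
Syndrome s8…s1 = 0111 → error at position 7.
Flip position 7: 011000011100100 → 011000111100100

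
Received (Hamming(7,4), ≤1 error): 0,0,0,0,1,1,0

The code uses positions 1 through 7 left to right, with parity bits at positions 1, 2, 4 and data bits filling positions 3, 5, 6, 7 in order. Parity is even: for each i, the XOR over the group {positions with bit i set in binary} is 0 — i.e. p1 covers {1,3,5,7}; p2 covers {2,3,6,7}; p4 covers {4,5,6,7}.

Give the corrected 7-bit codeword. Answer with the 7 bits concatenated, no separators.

0010110

s1 (pos 1,3,5,7): 0⊕0⊕1⊕0 = 1
s2 (pos 2,3,6,7): 0⊕0⊕1⊕0 = 1
s4 (pos 4,5,6,7): 0⊕1⊕1⊕0 = 0
Syndrome s4…s1 = 011 → error at position 3.
Flip position 3: 0000110 → 0010110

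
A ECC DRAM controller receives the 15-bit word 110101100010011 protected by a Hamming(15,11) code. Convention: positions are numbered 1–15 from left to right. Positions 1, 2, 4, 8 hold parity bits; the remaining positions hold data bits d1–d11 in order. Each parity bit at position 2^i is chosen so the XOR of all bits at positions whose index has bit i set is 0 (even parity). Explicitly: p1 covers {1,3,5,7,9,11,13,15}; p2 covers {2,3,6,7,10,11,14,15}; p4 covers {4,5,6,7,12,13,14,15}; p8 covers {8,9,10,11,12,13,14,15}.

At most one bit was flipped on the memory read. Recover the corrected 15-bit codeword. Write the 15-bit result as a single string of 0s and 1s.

110101100011011

s1 (pos 1,3,5,7,9,11,13,15): 1⊕0⊕0⊕1⊕0⊕1⊕0⊕1 = 0
s2 (pos 2,3,6,7,10,11,14,15): 1⊕0⊕1⊕1⊕0⊕1⊕1⊕1 = 0
s4 (pos 4,5,6,7,12,13,14,15): 1⊕0⊕1⊕1⊕0⊕0⊕1⊕1 = 1
s8 (pos 8,9,10,11,12,13,14,15): 0⊕0⊕0⊕1⊕0⊕0⊕1⊕1 = 1
Syndrome s8…s1 = 1100 → error at position 12.
Flip position 12: 110101100010011 → 110101100011011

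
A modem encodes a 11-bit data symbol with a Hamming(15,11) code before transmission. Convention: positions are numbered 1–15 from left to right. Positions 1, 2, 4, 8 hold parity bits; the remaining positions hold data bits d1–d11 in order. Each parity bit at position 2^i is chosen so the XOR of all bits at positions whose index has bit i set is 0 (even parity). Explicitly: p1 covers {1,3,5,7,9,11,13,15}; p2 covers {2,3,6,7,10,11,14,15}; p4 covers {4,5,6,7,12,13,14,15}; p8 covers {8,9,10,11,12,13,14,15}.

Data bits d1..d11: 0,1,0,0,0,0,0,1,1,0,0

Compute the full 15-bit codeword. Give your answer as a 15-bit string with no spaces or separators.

Place data at non-parity positions: p1 p2 0 p4 1 0 0 p8 0 0 0 1 1 0 0
p1 (pos 1,3,5,7,9,11,13,15): XOR of data positions = 0⊕1⊕0⊕0⊕0⊕1⊕0 = 0
p2 (pos 2,3,6,7,10,11,14,15): XOR of data positions = 0⊕0⊕0⊕0⊕0⊕0⊕0 = 0
p4 (pos 4,5,6,7,12,13,14,15): XOR of data positions = 1⊕0⊕0⊕1⊕1⊕0⊕0 = 1
p8 (pos 8,9,10,11,12,13,14,15): XOR of data positions = 0⊕0⊕0⊕1⊕1⊕0⊕0 = 0
Codeword: 000110000001100

000110000001100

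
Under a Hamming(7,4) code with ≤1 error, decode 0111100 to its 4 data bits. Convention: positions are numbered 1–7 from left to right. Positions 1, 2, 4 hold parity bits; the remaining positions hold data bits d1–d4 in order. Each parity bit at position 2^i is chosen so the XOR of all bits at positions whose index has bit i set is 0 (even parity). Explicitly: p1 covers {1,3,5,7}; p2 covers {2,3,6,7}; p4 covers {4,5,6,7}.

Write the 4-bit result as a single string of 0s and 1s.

s1 (pos 1,3,5,7): 0⊕1⊕1⊕0 = 0
s2 (pos 2,3,6,7): 1⊕1⊕0⊕0 = 0
s4 (pos 4,5,6,7): 1⊕1⊕0⊕0 = 0
Syndrome s4…s1 = 000 → no error.
Read data bits from positions 3,5,6,7: 1100

1100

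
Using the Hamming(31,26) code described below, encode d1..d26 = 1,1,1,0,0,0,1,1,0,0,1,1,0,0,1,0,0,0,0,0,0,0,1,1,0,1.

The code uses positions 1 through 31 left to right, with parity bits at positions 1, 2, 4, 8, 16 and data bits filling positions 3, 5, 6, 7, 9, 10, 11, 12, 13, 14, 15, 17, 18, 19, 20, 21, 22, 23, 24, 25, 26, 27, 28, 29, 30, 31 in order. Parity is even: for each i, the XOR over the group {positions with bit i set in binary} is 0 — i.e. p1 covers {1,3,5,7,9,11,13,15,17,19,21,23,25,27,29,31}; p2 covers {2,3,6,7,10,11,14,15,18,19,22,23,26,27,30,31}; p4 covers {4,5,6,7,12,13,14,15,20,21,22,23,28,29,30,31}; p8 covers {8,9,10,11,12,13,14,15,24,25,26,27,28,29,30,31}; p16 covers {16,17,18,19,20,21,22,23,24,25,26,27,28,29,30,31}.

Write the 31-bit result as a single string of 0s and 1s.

1110110000110011100100000001101

Place data at non-parity positions: p1 p2 1 p4 1 1 0 p8 0 0 1 1 0 0 1 p16 1 0 0 1 0 0 0 0 0 0 0 1 1 0 1
p1 (pos 1,3,5,7,9,11,13,15,17,19,21,23,25,27,29,31): XOR of data positions = 1⊕1⊕0⊕0⊕1⊕0⊕1⊕1⊕0⊕0⊕0⊕0⊕0⊕1⊕1 = 1
p2 (pos 2,3,6,7,10,11,14,15,18,19,22,23,26,27,30,31): XOR of data positions = 1⊕1⊕0⊕0⊕1⊕0⊕1⊕0⊕0⊕0⊕0⊕0⊕0⊕0⊕1 = 1
p4 (pos 4,5,6,7,12,13,14,15,20,21,22,23,28,29,30,31): XOR of data positions = 1⊕1⊕0⊕1⊕0⊕0⊕1⊕1⊕0⊕0⊕0⊕1⊕1⊕0⊕1 = 0
p8 (pos 8,9,10,11,12,13,14,15,24,25,26,27,28,29,30,31): XOR of data positions = 0⊕0⊕1⊕1⊕0⊕0⊕1⊕0⊕0⊕0⊕0⊕1⊕1⊕0⊕1 = 0
p16 (pos 16,17,18,19,20,21,22,23,24,25,26,27,28,29,30,31): XOR of data positions = 1⊕0⊕0⊕1⊕0⊕0⊕0⊕0⊕0⊕0⊕0⊕1⊕1⊕0⊕1 = 1
Codeword: 1110110000110011100100000001101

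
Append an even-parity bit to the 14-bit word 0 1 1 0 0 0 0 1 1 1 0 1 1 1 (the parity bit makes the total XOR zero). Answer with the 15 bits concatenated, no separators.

XOR of the 14 data bits: 0⊕1⊕1⊕0⊕0⊕0⊕0⊕1⊕1⊕1⊕0⊕1⊕1⊕1 = 0
Parity bit = 0 (so all 15 bits XOR to 0).

011000011101110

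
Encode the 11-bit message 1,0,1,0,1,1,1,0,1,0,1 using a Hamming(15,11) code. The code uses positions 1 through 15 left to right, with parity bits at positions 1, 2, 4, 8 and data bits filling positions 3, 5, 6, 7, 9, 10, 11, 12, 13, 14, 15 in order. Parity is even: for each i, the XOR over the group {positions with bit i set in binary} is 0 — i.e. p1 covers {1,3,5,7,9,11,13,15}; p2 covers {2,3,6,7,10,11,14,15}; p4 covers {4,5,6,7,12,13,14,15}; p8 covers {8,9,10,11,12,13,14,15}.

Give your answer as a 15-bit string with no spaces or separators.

111101011110101

Place data at non-parity positions: p1 p2 1 p4 0 1 0 p8 1 1 1 0 1 0 1
p1 (pos 1,3,5,7,9,11,13,15): XOR of data positions = 1⊕0⊕0⊕1⊕1⊕1⊕1 = 1
p2 (pos 2,3,6,7,10,11,14,15): XOR of data positions = 1⊕1⊕0⊕1⊕1⊕0⊕1 = 1
p4 (pos 4,5,6,7,12,13,14,15): XOR of data positions = 0⊕1⊕0⊕0⊕1⊕0⊕1 = 1
p8 (pos 8,9,10,11,12,13,14,15): XOR of data positions = 1⊕1⊕1⊕0⊕1⊕0⊕1 = 1
Codeword: 111101011110101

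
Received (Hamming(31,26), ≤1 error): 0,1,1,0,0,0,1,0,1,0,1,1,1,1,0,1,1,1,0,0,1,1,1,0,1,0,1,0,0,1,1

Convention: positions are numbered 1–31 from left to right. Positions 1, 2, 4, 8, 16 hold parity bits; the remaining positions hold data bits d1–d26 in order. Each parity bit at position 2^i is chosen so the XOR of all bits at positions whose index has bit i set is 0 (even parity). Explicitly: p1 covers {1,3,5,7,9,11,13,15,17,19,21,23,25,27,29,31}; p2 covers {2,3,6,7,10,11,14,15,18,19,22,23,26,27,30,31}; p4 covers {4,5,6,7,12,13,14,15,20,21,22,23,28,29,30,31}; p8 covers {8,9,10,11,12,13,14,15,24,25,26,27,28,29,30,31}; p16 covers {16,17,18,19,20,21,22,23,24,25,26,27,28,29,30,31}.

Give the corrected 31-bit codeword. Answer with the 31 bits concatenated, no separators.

0110001010111111110011101010011

s1 (pos 1,3,5,7,9,11,13,15,17,19,21,23,25,27,29,31): 0⊕1⊕0⊕1⊕1⊕1⊕1⊕0⊕1⊕0⊕1⊕1⊕1⊕1⊕0⊕1 = 1
s2 (pos 2,3,6,7,10,11,14,15,18,19,22,23,26,27,30,31): 1⊕1⊕0⊕1⊕0⊕1⊕1⊕0⊕1⊕0⊕1⊕1⊕0⊕1⊕1⊕1 = 1
s4 (pos 4,5,6,7,12,13,14,15,20,21,22,23,28,29,30,31): 0⊕0⊕0⊕1⊕1⊕1⊕1⊕0⊕0⊕1⊕1⊕1⊕0⊕0⊕1⊕1 = 1
s8 (pos 8,9,10,11,12,13,14,15,24,25,26,27,28,29,30,31): 0⊕1⊕0⊕1⊕1⊕1⊕1⊕0⊕0⊕1⊕0⊕1⊕0⊕0⊕1⊕1 = 1
s16 (pos 16,17,18,19,20,21,22,23,24,25,26,27,28,29,30,31): 1⊕1⊕1⊕0⊕0⊕1⊕1⊕1⊕0⊕1⊕0⊕1⊕0⊕0⊕1⊕1 = 0
Syndrome s16…s1 = 01111 → error at position 15.
Flip position 15: 0110001010111101110011101010011 → 0110001010111111110011101010011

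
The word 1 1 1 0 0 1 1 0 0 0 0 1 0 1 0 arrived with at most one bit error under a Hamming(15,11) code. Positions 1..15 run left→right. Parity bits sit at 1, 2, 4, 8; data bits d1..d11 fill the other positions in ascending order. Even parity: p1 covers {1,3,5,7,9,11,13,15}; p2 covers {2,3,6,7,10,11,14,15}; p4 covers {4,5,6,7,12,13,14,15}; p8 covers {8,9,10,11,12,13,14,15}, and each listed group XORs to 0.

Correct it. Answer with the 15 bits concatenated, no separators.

s1 (pos 1,3,5,7,9,11,13,15): 1⊕1⊕0⊕1⊕0⊕0⊕0⊕0 = 1
s2 (pos 2,3,6,7,10,11,14,15): 1⊕1⊕1⊕1⊕0⊕0⊕1⊕0 = 1
s4 (pos 4,5,6,7,12,13,14,15): 0⊕0⊕1⊕1⊕1⊕0⊕1⊕0 = 0
s8 (pos 8,9,10,11,12,13,14,15): 0⊕0⊕0⊕0⊕1⊕0⊕1⊕0 = 0
Syndrome s8…s1 = 0011 → error at position 3.
Flip position 3: 111001100001010 → 110001100001010

110001100001010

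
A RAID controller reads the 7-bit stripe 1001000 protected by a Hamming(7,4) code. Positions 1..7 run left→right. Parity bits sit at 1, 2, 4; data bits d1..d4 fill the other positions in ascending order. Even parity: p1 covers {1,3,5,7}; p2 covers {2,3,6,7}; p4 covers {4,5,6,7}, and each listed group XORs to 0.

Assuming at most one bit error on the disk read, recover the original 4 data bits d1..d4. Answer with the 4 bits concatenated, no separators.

0100

s1 (pos 1,3,5,7): 1⊕0⊕0⊕0 = 1
s2 (pos 2,3,6,7): 0⊕0⊕0⊕0 = 0
s4 (pos 4,5,6,7): 1⊕0⊕0⊕0 = 1
Syndrome s4…s1 = 101 → error at position 5.
Flip position 5: 1001000 → 1001100
Read data bits from positions 3,5,6,7: 0100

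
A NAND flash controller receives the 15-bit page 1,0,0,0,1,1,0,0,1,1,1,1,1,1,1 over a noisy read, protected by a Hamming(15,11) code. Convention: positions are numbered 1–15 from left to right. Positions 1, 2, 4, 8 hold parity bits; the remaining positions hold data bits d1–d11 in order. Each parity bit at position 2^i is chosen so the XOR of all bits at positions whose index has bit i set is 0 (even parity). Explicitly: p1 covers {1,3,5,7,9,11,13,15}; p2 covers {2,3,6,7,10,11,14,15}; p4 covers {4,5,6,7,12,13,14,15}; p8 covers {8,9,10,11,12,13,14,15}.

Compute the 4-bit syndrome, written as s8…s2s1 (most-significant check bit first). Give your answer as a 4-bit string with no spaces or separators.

s1 (pos 1,3,5,7,9,11,13,15): 1⊕0⊕1⊕0⊕1⊕1⊕1⊕1 = 0
s2 (pos 2,3,6,7,10,11,14,15): 0⊕0⊕1⊕0⊕1⊕1⊕1⊕1 = 1
s4 (pos 4,5,6,7,12,13,14,15): 0⊕1⊕1⊕0⊕1⊕1⊕1⊕1 = 0
s8 (pos 8,9,10,11,12,13,14,15): 0⊕1⊕1⊕1⊕1⊕1⊕1⊕1 = 1
Syndrome s8…s1 = 1010 → error at position 10.

1010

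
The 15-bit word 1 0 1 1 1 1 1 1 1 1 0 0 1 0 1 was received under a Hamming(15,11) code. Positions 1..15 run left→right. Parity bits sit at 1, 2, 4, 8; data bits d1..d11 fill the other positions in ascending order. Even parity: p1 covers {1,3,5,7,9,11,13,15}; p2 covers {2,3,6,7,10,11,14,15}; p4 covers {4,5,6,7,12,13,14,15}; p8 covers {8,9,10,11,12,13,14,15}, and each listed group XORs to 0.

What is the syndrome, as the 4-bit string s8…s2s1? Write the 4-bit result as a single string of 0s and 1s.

1011

s1 (pos 1,3,5,7,9,11,13,15): 1⊕1⊕1⊕1⊕1⊕0⊕1⊕1 = 1
s2 (pos 2,3,6,7,10,11,14,15): 0⊕1⊕1⊕1⊕1⊕0⊕0⊕1 = 1
s4 (pos 4,5,6,7,12,13,14,15): 1⊕1⊕1⊕1⊕0⊕1⊕0⊕1 = 0
s8 (pos 8,9,10,11,12,13,14,15): 1⊕1⊕1⊕0⊕0⊕1⊕0⊕1 = 1
Syndrome s8…s1 = 1011 → error at position 11.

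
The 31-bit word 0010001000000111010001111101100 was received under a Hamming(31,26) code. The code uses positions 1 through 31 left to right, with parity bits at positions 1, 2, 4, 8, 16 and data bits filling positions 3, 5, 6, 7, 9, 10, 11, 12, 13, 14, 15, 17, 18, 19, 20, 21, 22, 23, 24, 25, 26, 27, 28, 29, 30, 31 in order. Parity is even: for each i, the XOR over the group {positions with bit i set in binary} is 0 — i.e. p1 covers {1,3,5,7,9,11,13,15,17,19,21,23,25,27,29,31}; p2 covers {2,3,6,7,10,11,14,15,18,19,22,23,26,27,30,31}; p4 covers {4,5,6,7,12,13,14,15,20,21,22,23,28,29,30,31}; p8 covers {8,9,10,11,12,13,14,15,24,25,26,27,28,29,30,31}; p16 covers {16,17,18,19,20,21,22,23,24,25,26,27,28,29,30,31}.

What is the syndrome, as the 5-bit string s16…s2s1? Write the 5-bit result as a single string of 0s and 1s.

s1 (pos 1,3,5,7,9,11,13,15,17,19,21,23,25,27,29,31): 0⊕1⊕0⊕1⊕0⊕0⊕0⊕1⊕0⊕0⊕0⊕1⊕1⊕0⊕1⊕0 = 0
s2 (pos 2,3,6,7,10,11,14,15,18,19,22,23,26,27,30,31): 0⊕1⊕0⊕1⊕0⊕0⊕1⊕1⊕1⊕0⊕1⊕1⊕1⊕0⊕0⊕0 = 0
s4 (pos 4,5,6,7,12,13,14,15,20,21,22,23,28,29,30,31): 0⊕0⊕0⊕1⊕0⊕0⊕1⊕1⊕0⊕0⊕1⊕1⊕1⊕1⊕0⊕0 = 1
s8 (pos 8,9,10,11,12,13,14,15,24,25,26,27,28,29,30,31): 0⊕0⊕0⊕0⊕0⊕0⊕1⊕1⊕1⊕1⊕1⊕0⊕1⊕1⊕0⊕0 = 1
s16 (pos 16,17,18,19,20,21,22,23,24,25,26,27,28,29,30,31): 1⊕0⊕1⊕0⊕0⊕0⊕1⊕1⊕1⊕1⊕1⊕0⊕1⊕1⊕0⊕0 = 1
Syndrome s16…s1 = 11100 → error at position 28.

11100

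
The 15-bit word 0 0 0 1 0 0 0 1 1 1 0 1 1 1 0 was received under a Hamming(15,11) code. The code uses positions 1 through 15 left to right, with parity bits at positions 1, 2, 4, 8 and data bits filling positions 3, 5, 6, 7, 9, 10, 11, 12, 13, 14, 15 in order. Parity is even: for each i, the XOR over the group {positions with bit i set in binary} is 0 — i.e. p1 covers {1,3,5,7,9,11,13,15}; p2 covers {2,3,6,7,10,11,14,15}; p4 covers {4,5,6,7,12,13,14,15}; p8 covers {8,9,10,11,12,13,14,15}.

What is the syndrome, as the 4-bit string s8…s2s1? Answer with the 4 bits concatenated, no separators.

s1 (pos 1,3,5,7,9,11,13,15): 0⊕0⊕0⊕0⊕1⊕0⊕1⊕0 = 0
s2 (pos 2,3,6,7,10,11,14,15): 0⊕0⊕0⊕0⊕1⊕0⊕1⊕0 = 0
s4 (pos 4,5,6,7,12,13,14,15): 1⊕0⊕0⊕0⊕1⊕1⊕1⊕0 = 0
s8 (pos 8,9,10,11,12,13,14,15): 1⊕1⊕1⊕0⊕1⊕1⊕1⊕0 = 0
Syndrome s8…s1 = 0000 → no error.

0000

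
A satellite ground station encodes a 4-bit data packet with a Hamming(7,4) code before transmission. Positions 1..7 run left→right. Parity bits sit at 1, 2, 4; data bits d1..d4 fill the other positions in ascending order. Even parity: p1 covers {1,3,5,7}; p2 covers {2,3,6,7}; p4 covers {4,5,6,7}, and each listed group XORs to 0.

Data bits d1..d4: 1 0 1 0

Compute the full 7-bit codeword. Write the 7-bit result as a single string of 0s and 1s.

1011010

Place data at non-parity positions: p1 p2 1 p4 0 1 0
p1 (pos 1,3,5,7): XOR of data positions = 1⊕0⊕0 = 1
p2 (pos 2,3,6,7): XOR of data positions = 1⊕1⊕0 = 0
p4 (pos 4,5,6,7): XOR of data positions = 0⊕1⊕0 = 1
Codeword: 1011010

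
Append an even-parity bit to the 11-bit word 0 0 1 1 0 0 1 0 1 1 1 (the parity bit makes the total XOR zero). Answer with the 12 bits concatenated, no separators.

001100101110

XOR of the 11 data bits: 0⊕0⊕1⊕1⊕0⊕0⊕1⊕0⊕1⊕1⊕1 = 0
Parity bit = 0 (so all 12 bits XOR to 0).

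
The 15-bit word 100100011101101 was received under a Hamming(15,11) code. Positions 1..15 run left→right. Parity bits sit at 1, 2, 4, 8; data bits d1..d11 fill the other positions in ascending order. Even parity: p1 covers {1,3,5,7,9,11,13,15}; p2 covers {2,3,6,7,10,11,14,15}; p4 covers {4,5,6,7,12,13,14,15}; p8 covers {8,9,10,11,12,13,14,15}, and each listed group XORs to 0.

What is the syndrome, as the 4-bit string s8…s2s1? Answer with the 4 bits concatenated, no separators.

0000

s1 (pos 1,3,5,7,9,11,13,15): 1⊕0⊕0⊕0⊕1⊕0⊕1⊕1 = 0
s2 (pos 2,3,6,7,10,11,14,15): 0⊕0⊕0⊕0⊕1⊕0⊕0⊕1 = 0
s4 (pos 4,5,6,7,12,13,14,15): 1⊕0⊕0⊕0⊕1⊕1⊕0⊕1 = 0
s8 (pos 8,9,10,11,12,13,14,15): 1⊕1⊕1⊕0⊕1⊕1⊕0⊕1 = 0
Syndrome s8…s1 = 0000 → no error.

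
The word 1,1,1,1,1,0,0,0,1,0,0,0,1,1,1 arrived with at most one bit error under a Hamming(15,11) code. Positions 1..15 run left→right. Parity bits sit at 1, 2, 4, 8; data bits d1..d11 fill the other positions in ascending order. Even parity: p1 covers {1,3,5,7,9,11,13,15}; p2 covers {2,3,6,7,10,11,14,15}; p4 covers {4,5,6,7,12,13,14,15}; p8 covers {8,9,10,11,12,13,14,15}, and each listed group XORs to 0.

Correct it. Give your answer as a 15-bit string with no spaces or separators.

s1 (pos 1,3,5,7,9,11,13,15): 1⊕1⊕1⊕0⊕1⊕0⊕1⊕1 = 0
s2 (pos 2,3,6,7,10,11,14,15): 1⊕1⊕0⊕0⊕0⊕0⊕1⊕1 = 0
s4 (pos 4,5,6,7,12,13,14,15): 1⊕1⊕0⊕0⊕0⊕1⊕1⊕1 = 1
s8 (pos 8,9,10,11,12,13,14,15): 0⊕1⊕0⊕0⊕0⊕1⊕1⊕1 = 0
Syndrome s8…s1 = 0100 → error at position 4.
Flip position 4: 111110001000111 → 111010001000111

111010001000111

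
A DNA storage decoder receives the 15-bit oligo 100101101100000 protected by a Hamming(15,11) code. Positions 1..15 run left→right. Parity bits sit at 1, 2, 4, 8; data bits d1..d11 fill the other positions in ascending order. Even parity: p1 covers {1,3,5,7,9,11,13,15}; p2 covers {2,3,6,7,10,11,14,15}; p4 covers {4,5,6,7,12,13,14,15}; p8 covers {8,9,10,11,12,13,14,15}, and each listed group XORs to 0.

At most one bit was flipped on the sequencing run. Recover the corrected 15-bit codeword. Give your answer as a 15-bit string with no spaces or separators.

100101001100000

s1 (pos 1,3,5,7,9,11,13,15): 1⊕0⊕0⊕1⊕1⊕0⊕0⊕0 = 1
s2 (pos 2,3,6,7,10,11,14,15): 0⊕0⊕1⊕1⊕1⊕0⊕0⊕0 = 1
s4 (pos 4,5,6,7,12,13,14,15): 1⊕0⊕1⊕1⊕0⊕0⊕0⊕0 = 1
s8 (pos 8,9,10,11,12,13,14,15): 0⊕1⊕1⊕0⊕0⊕0⊕0⊕0 = 0
Syndrome s8…s1 = 0111 → error at position 7.
Flip position 7: 100101101100000 → 100101001100000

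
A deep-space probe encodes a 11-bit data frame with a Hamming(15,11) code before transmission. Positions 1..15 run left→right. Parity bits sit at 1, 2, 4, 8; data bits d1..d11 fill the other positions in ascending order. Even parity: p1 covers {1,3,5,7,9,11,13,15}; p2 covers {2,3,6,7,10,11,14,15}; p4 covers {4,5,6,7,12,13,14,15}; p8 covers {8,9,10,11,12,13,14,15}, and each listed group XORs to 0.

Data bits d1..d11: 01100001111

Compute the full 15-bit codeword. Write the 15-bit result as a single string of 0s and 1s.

Place data at non-parity positions: p1 p2 0 p4 1 1 0 p8 0 0 0 1 1 1 1
p1 (pos 1,3,5,7,9,11,13,15): XOR of data positions = 0⊕1⊕0⊕0⊕0⊕1⊕1 = 1
p2 (pos 2,3,6,7,10,11,14,15): XOR of data positions = 0⊕1⊕0⊕0⊕0⊕1⊕1 = 1
p4 (pos 4,5,6,7,12,13,14,15): XOR of data positions = 1⊕1⊕0⊕1⊕1⊕1⊕1 = 0
p8 (pos 8,9,10,11,12,13,14,15): XOR of data positions = 0⊕0⊕0⊕1⊕1⊕1⊕1 = 0
Codeword: 110011000001111

110011000001111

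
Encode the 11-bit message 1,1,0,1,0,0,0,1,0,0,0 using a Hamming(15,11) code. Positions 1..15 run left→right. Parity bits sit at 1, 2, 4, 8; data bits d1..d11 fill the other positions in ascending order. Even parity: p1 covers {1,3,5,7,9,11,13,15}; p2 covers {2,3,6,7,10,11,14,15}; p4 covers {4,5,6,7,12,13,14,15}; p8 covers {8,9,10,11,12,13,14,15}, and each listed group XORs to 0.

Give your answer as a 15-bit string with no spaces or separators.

101110110001000

Place data at non-parity positions: p1 p2 1 p4 1 0 1 p8 0 0 0 1 0 0 0
p1 (pos 1,3,5,7,9,11,13,15): XOR of data positions = 1⊕1⊕1⊕0⊕0⊕0⊕0 = 1
p2 (pos 2,3,6,7,10,11,14,15): XOR of data positions = 1⊕0⊕1⊕0⊕0⊕0⊕0 = 0
p4 (pos 4,5,6,7,12,13,14,15): XOR of data positions = 1⊕0⊕1⊕1⊕0⊕0⊕0 = 1
p8 (pos 8,9,10,11,12,13,14,15): XOR of data positions = 0⊕0⊕0⊕1⊕0⊕0⊕0 = 1
Codeword: 101110110001000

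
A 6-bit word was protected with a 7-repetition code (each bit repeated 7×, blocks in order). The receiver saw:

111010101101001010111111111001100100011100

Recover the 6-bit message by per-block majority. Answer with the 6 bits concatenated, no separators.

Block 1 (1110101): 5 ones → 1
Block 2 (0110100): 3 ones → 0
Block 3 (1010111): 5 ones → 1
Block 4 (1111110): 6 ones → 1
Block 5 (0110010): 3 ones → 0
Block 6 (0011100): 3 ones → 0

101100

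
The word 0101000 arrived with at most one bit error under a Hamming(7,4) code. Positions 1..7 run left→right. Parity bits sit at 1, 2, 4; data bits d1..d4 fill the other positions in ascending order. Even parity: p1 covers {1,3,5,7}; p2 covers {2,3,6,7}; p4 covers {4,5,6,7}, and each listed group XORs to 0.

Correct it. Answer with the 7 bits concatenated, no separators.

0101010

s1 (pos 1,3,5,7): 0⊕0⊕0⊕0 = 0
s2 (pos 2,3,6,7): 1⊕0⊕0⊕0 = 1
s4 (pos 4,5,6,7): 1⊕0⊕0⊕0 = 1
Syndrome s4…s1 = 110 → error at position 6.
Flip position 6: 0101000 → 0101010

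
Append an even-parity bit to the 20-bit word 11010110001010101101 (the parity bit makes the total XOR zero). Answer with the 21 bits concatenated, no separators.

110101100010101011011

XOR of the 20 data bits: 1⊕1⊕0⊕1⊕0⊕1⊕1⊕0⊕0⊕0⊕1⊕0⊕1⊕0⊕1⊕0⊕1⊕1⊕0⊕1 = 1
Parity bit = 1 (so all 21 bits XOR to 0).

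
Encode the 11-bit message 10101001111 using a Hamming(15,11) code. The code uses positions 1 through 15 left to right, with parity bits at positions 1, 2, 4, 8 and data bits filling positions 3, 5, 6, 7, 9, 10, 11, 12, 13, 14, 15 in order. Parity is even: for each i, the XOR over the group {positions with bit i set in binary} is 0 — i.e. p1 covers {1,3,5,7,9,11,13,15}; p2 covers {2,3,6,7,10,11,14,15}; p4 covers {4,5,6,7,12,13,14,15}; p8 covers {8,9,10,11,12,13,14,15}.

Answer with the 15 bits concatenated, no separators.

Place data at non-parity positions: p1 p2 1 p4 0 1 0 p8 1 0 0 1 1 1 1
p1 (pos 1,3,5,7,9,11,13,15): XOR of data positions = 1⊕0⊕0⊕1⊕0⊕1⊕1 = 0
p2 (pos 2,3,6,7,10,11,14,15): XOR of data positions = 1⊕1⊕0⊕0⊕0⊕1⊕1 = 0
p4 (pos 4,5,6,7,12,13,14,15): XOR of data positions = 0⊕1⊕0⊕1⊕1⊕1⊕1 = 1
p8 (pos 8,9,10,11,12,13,14,15): XOR of data positions = 1⊕0⊕0⊕1⊕1⊕1⊕1 = 1
Codeword: 001101011001111

001101011001111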